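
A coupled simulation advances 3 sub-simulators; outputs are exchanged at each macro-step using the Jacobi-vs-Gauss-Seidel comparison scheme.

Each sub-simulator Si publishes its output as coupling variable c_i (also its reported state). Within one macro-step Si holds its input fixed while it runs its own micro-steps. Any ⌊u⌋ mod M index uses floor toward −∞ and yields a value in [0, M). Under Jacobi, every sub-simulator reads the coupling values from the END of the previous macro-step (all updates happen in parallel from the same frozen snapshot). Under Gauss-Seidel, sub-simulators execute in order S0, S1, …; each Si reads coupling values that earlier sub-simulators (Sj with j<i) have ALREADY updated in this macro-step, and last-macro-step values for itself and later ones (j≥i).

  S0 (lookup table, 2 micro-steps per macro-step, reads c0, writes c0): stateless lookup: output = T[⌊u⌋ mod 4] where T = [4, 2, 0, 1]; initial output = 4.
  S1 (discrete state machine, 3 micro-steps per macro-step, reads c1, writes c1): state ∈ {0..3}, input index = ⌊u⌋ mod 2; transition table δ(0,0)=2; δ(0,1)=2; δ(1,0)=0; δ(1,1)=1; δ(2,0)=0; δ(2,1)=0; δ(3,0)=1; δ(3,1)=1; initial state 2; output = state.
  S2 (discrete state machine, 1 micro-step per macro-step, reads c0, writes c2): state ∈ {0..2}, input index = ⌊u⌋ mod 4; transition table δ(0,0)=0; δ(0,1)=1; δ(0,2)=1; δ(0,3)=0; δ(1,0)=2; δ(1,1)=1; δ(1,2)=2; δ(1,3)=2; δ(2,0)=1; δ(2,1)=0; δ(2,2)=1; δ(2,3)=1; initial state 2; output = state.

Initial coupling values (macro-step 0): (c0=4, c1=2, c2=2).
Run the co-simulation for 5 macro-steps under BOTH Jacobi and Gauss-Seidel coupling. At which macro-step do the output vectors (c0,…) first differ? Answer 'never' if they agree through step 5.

first divergence at macro-step: never

[Jacobi] macro 1: S0 reads c0=4 → after 2×micro: 4; S1 reads c1=2 → after 3×micro: 0; S2 reads c0=4 → after 1×micro: 1 ⇒ (c0=4, c1=0, c2=1)
[Jacobi] macro 2: S0 reads c0=4 → after 2×micro: 4; S1 reads c1=0 → after 3×micro: 2; S2 reads c0=4 → after 1×micro: 2 ⇒ (c0=4, c1=2, c2=2)
[Jacobi] macro 3: S0 reads c0=4 → after 2×micro: 4; S1 reads c1=2 → after 3×micro: 0; S2 reads c0=4 → after 1×micro: 1 ⇒ (c0=4, c1=0, c2=1)
[Jacobi] macro 4: S0 reads c0=4 → after 2×micro: 4; S1 reads c1=0 → after 3×micro: 2; S2 reads c0=4 → after 1×micro: 2 ⇒ (c0=4, c1=2, c2=2)
[Jacobi] macro 5: S0 reads c0=4 → after 2×micro: 4; S1 reads c1=2 → after 3×micro: 0; S2 reads c0=4 → after 1×micro: 1 ⇒ (c0=4, c1=0, c2=1)
[Gauss-Seidel] macro 1: S0 reads c0=4 → after 2×micro: 4; S1 reads c1=2 → after 3×micro: 0; S2 reads c0=4 → after 1×micro: 1 ⇒ (c0=4, c1=0, c2=1)
[Gauss-Seidel] macro 2: S0 reads c0=4 → after 2×micro: 4; S1 reads c1=0 → after 3×micro: 2; S2 reads c0=4 → after 1×micro: 2 ⇒ (c0=4, c1=2, c2=2)
[Gauss-Seidel] macro 3: S0 reads c0=4 → after 2×micro: 4; S1 reads c1=2 → after 3×micro: 0; S2 reads c0=4 → after 1×micro: 1 ⇒ (c0=4, c1=0, c2=1)
[Gauss-Seidel] macro 4: S0 reads c0=4 → after 2×micro: 4; S1 reads c1=0 → after 3×micro: 2; S2 reads c0=4 → after 1×micro: 2 ⇒ (c0=4, c1=2, c2=2)
[Gauss-Seidel] macro 5: S0 reads c0=4 → after 2×micro: 4; S1 reads c1=2 → after 3×micro: 0; S2 reads c0=4 → after 1×micro: 1 ⇒ (c0=4, c1=0, c2=1)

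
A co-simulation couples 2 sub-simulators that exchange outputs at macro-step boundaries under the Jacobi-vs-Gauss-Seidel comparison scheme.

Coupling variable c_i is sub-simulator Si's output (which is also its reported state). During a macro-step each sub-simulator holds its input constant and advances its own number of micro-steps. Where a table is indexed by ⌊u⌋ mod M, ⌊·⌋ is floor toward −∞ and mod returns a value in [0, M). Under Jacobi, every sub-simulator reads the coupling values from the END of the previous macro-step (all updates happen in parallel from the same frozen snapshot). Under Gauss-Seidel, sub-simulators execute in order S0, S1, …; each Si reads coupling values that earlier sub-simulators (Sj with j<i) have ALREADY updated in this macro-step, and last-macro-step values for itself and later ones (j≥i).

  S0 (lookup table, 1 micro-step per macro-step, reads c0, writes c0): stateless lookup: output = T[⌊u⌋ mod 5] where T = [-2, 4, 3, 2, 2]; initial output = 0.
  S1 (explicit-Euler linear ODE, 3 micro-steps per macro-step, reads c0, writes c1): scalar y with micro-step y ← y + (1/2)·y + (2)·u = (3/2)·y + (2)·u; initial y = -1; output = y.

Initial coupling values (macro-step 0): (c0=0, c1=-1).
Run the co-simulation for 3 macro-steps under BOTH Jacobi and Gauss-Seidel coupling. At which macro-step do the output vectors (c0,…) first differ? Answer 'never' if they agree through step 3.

first divergence at macro-step: 1

[Jacobi] macro 1: S0 reads c0=0 → after 1×micro: -2; S1 reads c0=0 → after 3×micro: -27/8 ⇒ (c0=-2, c1=-27/8)
[Jacobi] macro 2: S0 reads c0=-2 → after 1×micro: 2; S1 reads c0=-2 → after 3×micro: -1945/64 ⇒ (c0=2, c1=-1945/64)
[Jacobi] macro 3: S0 reads c0=2 → after 1×micro: 3; S1 reads c0=2 → after 3×micro: -42787/512 ⇒ (c0=3, c1=-42787/512)
[Gauss-Seidel] macro 1: S0 reads c0=0 → after 1×micro: -2; S1 reads c0=-2 → after 3×micro: -179/8 ⇒ (c0=-2, c1=-179/8)
[Gauss-Seidel] macro 2: S0 reads c0=-2 → after 1×micro: 2; S1 reads c0=2 → after 3×micro: -3617/64 ⇒ (c0=2, c1=-3617/64)
[Gauss-Seidel] macro 3: S0 reads c0=2 → after 1×micro: 3; S1 reads c0=3 → after 3×micro: -83067/512 ⇒ (c0=3, c1=-83067/512)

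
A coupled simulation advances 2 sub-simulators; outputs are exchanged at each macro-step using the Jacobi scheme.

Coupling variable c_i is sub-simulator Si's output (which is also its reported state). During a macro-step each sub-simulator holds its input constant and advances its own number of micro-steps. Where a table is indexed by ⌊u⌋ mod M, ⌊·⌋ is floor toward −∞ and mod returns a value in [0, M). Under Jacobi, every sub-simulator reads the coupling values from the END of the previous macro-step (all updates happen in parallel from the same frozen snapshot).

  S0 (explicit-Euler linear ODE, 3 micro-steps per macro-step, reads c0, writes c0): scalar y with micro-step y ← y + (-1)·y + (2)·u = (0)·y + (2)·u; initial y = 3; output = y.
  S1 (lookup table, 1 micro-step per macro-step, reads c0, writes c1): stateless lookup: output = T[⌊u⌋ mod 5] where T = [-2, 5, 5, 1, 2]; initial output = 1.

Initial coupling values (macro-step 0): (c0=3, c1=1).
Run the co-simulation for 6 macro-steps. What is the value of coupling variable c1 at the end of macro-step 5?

c1 at macro-step 5 = 1

macro 1: S0 reads c0=3 → after 3×micro: 6; S1 reads c0=3 → after 1×micro: 1 ⇒ (c0=6, c1=1)
macro 2: S0 reads c0=6 → after 3×micro: 12; S1 reads c0=6 → after 1×micro: 5 ⇒ (c0=12, c1=5)
macro 3: S0 reads c0=12 → after 3×micro: 24; S1 reads c0=12 → after 1×micro: 5 ⇒ (c0=24, c1=5)
macro 4: S0 reads c0=24 → after 3×micro: 48; S1 reads c0=24 → after 1×micro: 2 ⇒ (c0=48, c1=2)
macro 5: S0 reads c0=48 → after 3×micro: 96; S1 reads c0=48 → after 1×micro: 1 ⇒ (c0=96, c1=1)
macro 6: S0 reads c0=96 → after 3×micro: 192; S1 reads c0=96 → after 1×micro: 5 ⇒ (c0=192, c1=5)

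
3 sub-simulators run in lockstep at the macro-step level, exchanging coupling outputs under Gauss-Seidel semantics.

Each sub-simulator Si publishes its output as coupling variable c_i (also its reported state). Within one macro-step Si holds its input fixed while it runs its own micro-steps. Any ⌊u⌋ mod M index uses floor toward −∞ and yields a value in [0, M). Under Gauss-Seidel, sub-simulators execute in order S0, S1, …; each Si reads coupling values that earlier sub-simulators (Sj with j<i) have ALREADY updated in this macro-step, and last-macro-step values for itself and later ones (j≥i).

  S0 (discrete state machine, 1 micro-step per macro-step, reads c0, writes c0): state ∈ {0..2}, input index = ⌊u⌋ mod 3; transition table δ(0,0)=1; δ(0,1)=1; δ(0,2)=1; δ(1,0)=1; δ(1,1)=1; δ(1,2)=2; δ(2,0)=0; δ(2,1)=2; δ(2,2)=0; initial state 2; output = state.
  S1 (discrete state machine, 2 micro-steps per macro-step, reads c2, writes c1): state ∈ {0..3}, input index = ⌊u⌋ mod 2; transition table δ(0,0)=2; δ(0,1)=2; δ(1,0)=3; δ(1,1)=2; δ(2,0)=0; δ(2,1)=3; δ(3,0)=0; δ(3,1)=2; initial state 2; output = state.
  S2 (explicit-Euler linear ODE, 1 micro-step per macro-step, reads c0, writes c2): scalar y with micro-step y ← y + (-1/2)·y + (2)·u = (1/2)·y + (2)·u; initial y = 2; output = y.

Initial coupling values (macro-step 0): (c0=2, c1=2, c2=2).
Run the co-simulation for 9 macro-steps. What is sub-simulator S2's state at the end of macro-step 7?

S2 state at macro-step 7 = 253/64

macro 1: S0 reads c0=2 → after 1×micro: 0; S1 reads c2=2 → after 2×micro: 2; S2 reads c0=0 → after 1×micro: 1 ⇒ (c0=0, c1=2, c2=1)
macro 2: S0 reads c0=0 → after 1×micro: 1; S1 reads c2=1 → after 2×micro: 2; S2 reads c0=1 → after 1×micro: 5/2 ⇒ (c0=1, c1=2, c2=5/2)
macro 3: S0 reads c0=1 → after 1×micro: 1; S1 reads c2=5/2 → after 2×micro: 2; S2 reads c0=1 → after 1×micro: 13/4 ⇒ (c0=1, c1=2, c2=13/4)
macro 4: S0 reads c0=1 → after 1×micro: 1; S1 reads c2=13/4 → after 2×micro: 2; S2 reads c0=1 → after 1×micro: 29/8 ⇒ (c0=1, c1=2, c2=29/8)
macro 5: S0 reads c0=1 → after 1×micro: 1; S1 reads c2=29/8 → after 2×micro: 2; S2 reads c0=1 → after 1×micro: 61/16 ⇒ (c0=1, c1=2, c2=61/16)
macro 6: S0 reads c0=1 → after 1×micro: 1; S1 reads c2=61/16 → after 2×micro: 2; S2 reads c0=1 → after 1×micro: 125/32 ⇒ (c0=1, c1=2, c2=125/32)
macro 7: S0 reads c0=1 → after 1×micro: 1; S1 reads c2=125/32 → after 2×micro: 2; S2 reads c0=1 → after 1×micro: 253/64 ⇒ (c0=1, c1=2, c2=253/64)
macro 8: S0 reads c0=1 → after 1×micro: 1; S1 reads c2=253/64 → after 2×micro: 2; S2 reads c0=1 → after 1×micro: 509/128 ⇒ (c0=1, c1=2, c2=509/128)
macro 9: S0 reads c0=1 → after 1×micro: 1; S1 reads c2=509/128 → after 2×micro: 2; S2 reads c0=1 → after 1×micro: 1021/256 ⇒ (c0=1, c1=2, c2=1021/256)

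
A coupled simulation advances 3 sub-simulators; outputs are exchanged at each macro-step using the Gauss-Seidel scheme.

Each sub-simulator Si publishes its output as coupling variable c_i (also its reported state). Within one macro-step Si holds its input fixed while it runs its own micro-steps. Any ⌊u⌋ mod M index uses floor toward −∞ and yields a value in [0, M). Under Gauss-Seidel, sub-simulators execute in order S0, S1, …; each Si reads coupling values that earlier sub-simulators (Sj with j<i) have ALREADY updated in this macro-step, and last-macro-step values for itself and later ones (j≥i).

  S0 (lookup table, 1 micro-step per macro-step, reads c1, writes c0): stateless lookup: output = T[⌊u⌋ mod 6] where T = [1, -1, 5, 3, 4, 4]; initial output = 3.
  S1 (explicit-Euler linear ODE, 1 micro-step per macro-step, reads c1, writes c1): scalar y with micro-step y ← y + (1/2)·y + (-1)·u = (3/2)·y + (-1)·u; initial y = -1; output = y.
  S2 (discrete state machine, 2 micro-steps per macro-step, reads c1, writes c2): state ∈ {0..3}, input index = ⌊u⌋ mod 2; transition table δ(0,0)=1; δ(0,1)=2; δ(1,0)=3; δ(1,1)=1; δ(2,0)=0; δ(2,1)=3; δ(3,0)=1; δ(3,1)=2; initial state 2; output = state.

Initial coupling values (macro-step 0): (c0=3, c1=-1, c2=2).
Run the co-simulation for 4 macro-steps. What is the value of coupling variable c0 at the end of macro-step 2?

c0 at macro-step 2 = 4

macro 1: S0 reads c1=-1 → after 1×micro: 4; S1 reads c1=-1 → after 1×micro: -1/2; S2 reads c1=-1/2 → after 2×micro: 2 ⇒ (c0=4, c1=-1/2, c2=2)
macro 2: S0 reads c1=-1/2 → after 1×micro: 4; S1 reads c1=-1/2 → after 1×micro: -1/4; S2 reads c1=-1/4 → after 2×micro: 2 ⇒ (c0=4, c1=-1/4, c2=2)
macro 3: S0 reads c1=-1/4 → after 1×micro: 4; S1 reads c1=-1/4 → after 1×micro: -1/8; S2 reads c1=-1/8 → after 2×micro: 2 ⇒ (c0=4, c1=-1/8, c2=2)
macro 4: S0 reads c1=-1/8 → after 1×micro: 4; S1 reads c1=-1/8 → after 1×micro: -1/16; S2 reads c1=-1/16 → after 2×micro: 2 ⇒ (c0=4, c1=-1/16, c2=2)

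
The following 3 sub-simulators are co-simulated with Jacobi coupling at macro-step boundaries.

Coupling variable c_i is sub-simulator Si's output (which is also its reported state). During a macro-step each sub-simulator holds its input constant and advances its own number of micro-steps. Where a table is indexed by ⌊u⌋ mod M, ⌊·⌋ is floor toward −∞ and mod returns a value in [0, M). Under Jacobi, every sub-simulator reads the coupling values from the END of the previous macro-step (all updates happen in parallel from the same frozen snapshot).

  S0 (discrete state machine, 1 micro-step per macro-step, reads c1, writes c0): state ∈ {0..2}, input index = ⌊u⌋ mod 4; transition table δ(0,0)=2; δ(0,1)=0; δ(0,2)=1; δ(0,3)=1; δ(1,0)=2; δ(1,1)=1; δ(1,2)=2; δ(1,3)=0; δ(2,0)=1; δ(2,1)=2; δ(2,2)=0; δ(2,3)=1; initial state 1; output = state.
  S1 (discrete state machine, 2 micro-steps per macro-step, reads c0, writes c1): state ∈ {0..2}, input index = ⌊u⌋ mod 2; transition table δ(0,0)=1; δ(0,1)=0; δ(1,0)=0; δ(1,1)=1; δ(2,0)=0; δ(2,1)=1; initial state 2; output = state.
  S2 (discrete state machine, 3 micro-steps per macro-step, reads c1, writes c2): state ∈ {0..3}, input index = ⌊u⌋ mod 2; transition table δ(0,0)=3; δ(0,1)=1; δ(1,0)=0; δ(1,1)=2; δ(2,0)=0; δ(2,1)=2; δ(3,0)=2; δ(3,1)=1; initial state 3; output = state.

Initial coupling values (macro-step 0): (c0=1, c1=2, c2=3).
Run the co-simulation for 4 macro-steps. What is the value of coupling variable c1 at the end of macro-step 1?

c1 at macro-step 1 = 1

macro 1: S0 reads c1=2 → after 1×micro: 2; S1 reads c0=1 → after 2×micro: 1; S2 reads c1=2 → after 3×micro: 3 ⇒ (c0=2, c1=1, c2=3)
macro 2: S0 reads c1=1 → after 1×micro: 2; S1 reads c0=2 → after 2×micro: 1; S2 reads c1=1 → after 3×micro: 2 ⇒ (c0=2, c1=1, c2=2)
macro 3: S0 reads c1=1 → after 1×micro: 2; S1 reads c0=2 → after 2×micro: 1; S2 reads c1=1 → after 3×micro: 2 ⇒ (c0=2, c1=1, c2=2)
macro 4: S0 reads c1=1 → after 1×micro: 2; S1 reads c0=2 → after 2×micro: 1; S2 reads c1=1 → after 3×micro: 2 ⇒ (c0=2, c1=1, c2=2)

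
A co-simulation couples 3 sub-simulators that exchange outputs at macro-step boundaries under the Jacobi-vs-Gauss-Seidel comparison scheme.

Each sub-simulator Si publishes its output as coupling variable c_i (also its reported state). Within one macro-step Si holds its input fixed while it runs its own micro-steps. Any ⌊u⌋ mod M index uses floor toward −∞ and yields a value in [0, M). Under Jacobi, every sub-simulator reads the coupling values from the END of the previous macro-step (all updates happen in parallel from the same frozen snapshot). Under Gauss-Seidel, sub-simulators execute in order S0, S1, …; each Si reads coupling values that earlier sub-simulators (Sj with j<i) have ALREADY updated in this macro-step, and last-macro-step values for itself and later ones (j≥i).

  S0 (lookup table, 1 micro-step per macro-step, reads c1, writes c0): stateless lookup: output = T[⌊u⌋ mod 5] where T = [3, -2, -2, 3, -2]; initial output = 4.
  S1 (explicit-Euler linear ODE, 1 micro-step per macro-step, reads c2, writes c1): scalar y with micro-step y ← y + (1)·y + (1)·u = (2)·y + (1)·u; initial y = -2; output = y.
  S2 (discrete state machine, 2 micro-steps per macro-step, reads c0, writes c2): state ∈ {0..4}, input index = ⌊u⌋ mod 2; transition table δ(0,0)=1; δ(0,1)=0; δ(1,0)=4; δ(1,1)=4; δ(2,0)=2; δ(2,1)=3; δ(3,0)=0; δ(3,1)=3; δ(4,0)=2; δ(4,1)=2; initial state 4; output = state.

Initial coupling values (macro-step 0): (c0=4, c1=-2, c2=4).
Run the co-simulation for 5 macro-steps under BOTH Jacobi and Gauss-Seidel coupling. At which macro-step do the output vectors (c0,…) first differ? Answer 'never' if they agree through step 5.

[Jacobi] macro 1: S0 reads c1=-2 → after 1×micro: 3; S1 reads c2=4 → after 1×micro: 0; S2 reads c0=4 → after 2×micro: 2 ⇒ (c0=3, c1=0, c2=2)
[Jacobi] macro 2: S0 reads c1=0 → after 1×micro: 3; S1 reads c2=2 → after 1×micro: 2; S2 reads c0=3 → after 2×micro: 3 ⇒ (c0=3, c1=2, c2=3)
[Jacobi] macro 3: S0 reads c1=2 → after 1×micro: -2; S1 reads c2=3 → after 1×micro: 7; S2 reads c0=3 → after 2×micro: 3 ⇒ (c0=-2, c1=7, c2=3)
[Jacobi] macro 4: S0 reads c1=7 → after 1×micro: -2; S1 reads c2=3 → after 1×micro: 17; S2 reads c0=-2 → after 2×micro: 1 ⇒ (c0=-2, c1=17, c2=1)
[Jacobi] macro 5: S0 reads c1=17 → after 1×micro: -2; S1 reads c2=1 → after 1×micro: 35; S2 reads c0=-2 → after 2×micro: 2 ⇒ (c0=-2, c1=35, c2=2)
[Gauss-Seidel] macro 1: S0 reads c1=-2 → after 1×micro: 3; S1 reads c2=4 → after 1×micro: 0; S2 reads c0=3 → after 2×micro: 3 ⇒ (c0=3, c1=0, c2=3)
[Gauss-Seidel] macro 2: S0 reads c1=0 → after 1×micro: 3; S1 reads c2=3 → after 1×micro: 3; S2 reads c0=3 → after 2×micro: 3 ⇒ (c0=3, c1=3, c2=3)
[Gauss-Seidel] macro 3: S0 reads c1=3 → after 1×micro: 3; S1 reads c2=3 → after 1×micro: 9; S2 reads c0=3 → after 2×micro: 3 ⇒ (c0=3, c1=9, c2=3)
[Gauss-Seidel] macro 4: S0 reads c1=9 → after 1×micro: -2; S1 reads c2=3 → after 1×micro: 21; S2 reads c0=-2 → after 2×micro: 1 ⇒ (c0=-2, c1=21, c2=1)
[Gauss-Seidel] macro 5: S0 reads c1=21 → after 1×micro: -2; S1 reads c2=1 → after 1×micro: 43; S2 reads c0=-2 → after 2×micro: 2 ⇒ (c0=-2, c1=43, c2=2)

first divergence at macro-step: 1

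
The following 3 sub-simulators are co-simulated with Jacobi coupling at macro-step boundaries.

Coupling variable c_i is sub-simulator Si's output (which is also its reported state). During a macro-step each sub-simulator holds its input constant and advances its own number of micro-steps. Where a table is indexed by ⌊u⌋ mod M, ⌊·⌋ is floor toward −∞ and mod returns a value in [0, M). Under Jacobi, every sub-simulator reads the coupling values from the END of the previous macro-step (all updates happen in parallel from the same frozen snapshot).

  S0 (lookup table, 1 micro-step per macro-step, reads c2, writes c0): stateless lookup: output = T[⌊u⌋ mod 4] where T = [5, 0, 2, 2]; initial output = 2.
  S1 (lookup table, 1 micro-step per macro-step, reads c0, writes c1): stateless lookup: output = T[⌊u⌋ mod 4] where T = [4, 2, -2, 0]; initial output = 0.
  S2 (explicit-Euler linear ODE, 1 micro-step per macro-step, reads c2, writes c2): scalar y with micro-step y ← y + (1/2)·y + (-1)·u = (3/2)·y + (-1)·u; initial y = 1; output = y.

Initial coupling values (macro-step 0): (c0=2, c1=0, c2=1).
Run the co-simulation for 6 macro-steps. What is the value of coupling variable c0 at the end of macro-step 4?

macro 1: S0 reads c2=1 → after 1×micro: 0; S1 reads c0=2 → after 1×micro: -2; S2 reads c2=1 → after 1×micro: 1/2 ⇒ (c0=0, c1=-2, c2=1/2)
macro 2: S0 reads c2=1/2 → after 1×micro: 5; S1 reads c0=0 → after 1×micro: 4; S2 reads c2=1/2 → after 1×micro: 1/4 ⇒ (c0=5, c1=4, c2=1/4)
macro 3: S0 reads c2=1/4 → after 1×micro: 5; S1 reads c0=5 → after 1×micro: 2; S2 reads c2=1/4 → after 1×micro: 1/8 ⇒ (c0=5, c1=2, c2=1/8)
macro 4: S0 reads c2=1/8 → after 1×micro: 5; S1 reads c0=5 → after 1×micro: 2; S2 reads c2=1/8 → after 1×micro: 1/16 ⇒ (c0=5, c1=2, c2=1/16)
macro 5: S0 reads c2=1/16 → after 1×micro: 5; S1 reads c0=5 → after 1×micro: 2; S2 reads c2=1/16 → after 1×micro: 1/32 ⇒ (c0=5, c1=2, c2=1/32)
macro 6: S0 reads c2=1/32 → after 1×micro: 5; S1 reads c0=5 → after 1×micro: 2; S2 reads c2=1/32 → after 1×micro: 1/64 ⇒ (c0=5, c1=2, c2=1/64)

c0 at macro-step 4 = 5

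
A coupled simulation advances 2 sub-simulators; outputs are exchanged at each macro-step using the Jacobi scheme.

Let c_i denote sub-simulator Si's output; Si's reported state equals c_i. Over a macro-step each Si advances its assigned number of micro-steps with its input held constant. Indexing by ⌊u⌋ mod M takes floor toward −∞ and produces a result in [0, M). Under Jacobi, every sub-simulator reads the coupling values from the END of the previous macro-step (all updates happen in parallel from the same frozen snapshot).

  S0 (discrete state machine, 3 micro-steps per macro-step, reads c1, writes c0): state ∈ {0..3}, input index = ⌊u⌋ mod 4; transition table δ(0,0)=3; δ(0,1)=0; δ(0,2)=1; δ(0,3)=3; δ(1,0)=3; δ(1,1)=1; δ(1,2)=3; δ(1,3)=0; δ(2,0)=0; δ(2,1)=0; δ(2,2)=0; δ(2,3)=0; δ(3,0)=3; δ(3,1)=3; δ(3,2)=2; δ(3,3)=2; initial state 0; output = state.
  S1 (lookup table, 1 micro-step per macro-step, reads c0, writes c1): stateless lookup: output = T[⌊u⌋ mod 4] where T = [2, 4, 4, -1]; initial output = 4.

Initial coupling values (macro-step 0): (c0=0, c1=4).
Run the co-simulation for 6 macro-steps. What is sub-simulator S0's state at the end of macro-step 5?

macro 1: S0 reads c1=4 → after 3×micro: 3; S1 reads c0=0 → after 1×micro: 2 ⇒ (c0=3, c1=2)
macro 2: S0 reads c1=2 → after 3×micro: 1; S1 reads c0=3 → after 1×micro: -1 ⇒ (c0=1, c1=-1)
macro 3: S0 reads c1=-1 → after 3×micro: 2; S1 reads c0=1 → after 1×micro: 4 ⇒ (c0=2, c1=4)
macro 4: S0 reads c1=4 → after 3×micro: 3; S1 reads c0=2 → after 1×micro: 4 ⇒ (c0=3, c1=4)
macro 5: S0 reads c1=4 → after 3×micro: 3; S1 reads c0=3 → after 1×micro: -1 ⇒ (c0=3, c1=-1)
macro 6: S0 reads c1=-1 → after 3×micro: 3; S1 reads c0=3 → after 1×micro: -1 ⇒ (c0=3, c1=-1)

S0 state at macro-step 5 = 3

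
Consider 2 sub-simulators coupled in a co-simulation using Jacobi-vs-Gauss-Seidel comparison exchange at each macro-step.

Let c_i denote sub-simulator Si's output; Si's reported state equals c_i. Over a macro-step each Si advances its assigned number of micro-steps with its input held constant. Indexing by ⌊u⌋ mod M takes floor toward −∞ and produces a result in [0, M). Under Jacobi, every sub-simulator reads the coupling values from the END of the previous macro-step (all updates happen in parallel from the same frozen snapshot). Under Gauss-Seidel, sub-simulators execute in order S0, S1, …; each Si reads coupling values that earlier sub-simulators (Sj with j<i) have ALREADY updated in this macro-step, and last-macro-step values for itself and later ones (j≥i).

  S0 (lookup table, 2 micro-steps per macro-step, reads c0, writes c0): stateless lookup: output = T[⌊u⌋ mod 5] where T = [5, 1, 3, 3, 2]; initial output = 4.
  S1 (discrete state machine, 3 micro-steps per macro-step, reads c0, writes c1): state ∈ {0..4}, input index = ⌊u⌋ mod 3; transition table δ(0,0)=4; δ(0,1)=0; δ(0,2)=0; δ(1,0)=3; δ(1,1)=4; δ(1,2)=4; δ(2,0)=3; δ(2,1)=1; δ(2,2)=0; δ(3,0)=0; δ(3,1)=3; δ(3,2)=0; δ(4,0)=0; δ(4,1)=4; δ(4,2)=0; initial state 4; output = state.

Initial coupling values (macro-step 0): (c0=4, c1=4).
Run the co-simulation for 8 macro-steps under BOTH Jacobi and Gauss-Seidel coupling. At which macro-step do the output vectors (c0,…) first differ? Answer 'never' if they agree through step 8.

[Jacobi] macro 1: S0 reads c0=4 → after 2×micro: 2; S1 reads c0=4 → after 3×micro: 4 ⇒ (c0=2, c1=4)
[Jacobi] macro 2: S0 reads c0=2 → after 2×micro: 3; S1 reads c0=2 → after 3×micro: 0 ⇒ (c0=3, c1=0)
[Jacobi] macro 3: S0 reads c0=3 → after 2×micro: 3; S1 reads c0=3 → after 3×micro: 4 ⇒ (c0=3, c1=4)
[Jacobi] macro 4: S0 reads c0=3 → after 2×micro: 3; S1 reads c0=3 → after 3×micro: 0 ⇒ (c0=3, c1=0)
[Jacobi] macro 5: S0 reads c0=3 → after 2×micro: 3; S1 reads c0=3 → after 3×micro: 4 ⇒ (c0=3, c1=4)
[Jacobi] macro 6: S0 reads c0=3 → after 2×micro: 3; S1 reads c0=3 → after 3×micro: 0 ⇒ (c0=3, c1=0)
[Jacobi] macro 7: S0 reads c0=3 → after 2×micro: 3; S1 reads c0=3 → after 3×micro: 4 ⇒ (c0=3, c1=4)
[Jacobi] macro 8: S0 reads c0=3 → after 2×micro: 3; S1 reads c0=3 → after 3×micro: 0 ⇒ (c0=3, c1=0)
[Gauss-Seidel] macro 1: S0 reads c0=4 → after 2×micro: 2; S1 reads c0=2 → after 3×micro: 0 ⇒ (c0=2, c1=0)
[Gauss-Seidel] macro 2: S0 reads c0=2 → after 2×micro: 3; S1 reads c0=3 → after 3×micro: 4 ⇒ (c0=3, c1=4)
[Gauss-Seidel] macro 3: S0 reads c0=3 → after 2×micro: 3; S1 reads c0=3 → after 3×micro: 0 ⇒ (c0=3, c1=0)
[Gauss-Seidel] macro 4: S0 reads c0=3 → after 2×micro: 3; S1 reads c0=3 → after 3×micro: 4 ⇒ (c0=3, c1=4)
[Gauss-Seidel] macro 5: S0 reads c0=3 → after 2×micro: 3; S1 reads c0=3 → after 3×micro: 0 ⇒ (c0=3, c1=0)
[Gauss-Seidel] macro 6: S0 reads c0=3 → after 2×micro: 3; S1 reads c0=3 → after 3×micro: 4 ⇒ (c0=3, c1=4)
[Gauss-Seidel] macro 7: S0 reads c0=3 → after 2×micro: 3; S1 reads c0=3 → after 3×micro: 0 ⇒ (c0=3, c1=0)
[Gauss-Seidel] macro 8: S0 reads c0=3 → after 2×micro: 3; S1 reads c0=3 → after 3×micro: 4 ⇒ (c0=3, c1=4)

first divergence at macro-step: 1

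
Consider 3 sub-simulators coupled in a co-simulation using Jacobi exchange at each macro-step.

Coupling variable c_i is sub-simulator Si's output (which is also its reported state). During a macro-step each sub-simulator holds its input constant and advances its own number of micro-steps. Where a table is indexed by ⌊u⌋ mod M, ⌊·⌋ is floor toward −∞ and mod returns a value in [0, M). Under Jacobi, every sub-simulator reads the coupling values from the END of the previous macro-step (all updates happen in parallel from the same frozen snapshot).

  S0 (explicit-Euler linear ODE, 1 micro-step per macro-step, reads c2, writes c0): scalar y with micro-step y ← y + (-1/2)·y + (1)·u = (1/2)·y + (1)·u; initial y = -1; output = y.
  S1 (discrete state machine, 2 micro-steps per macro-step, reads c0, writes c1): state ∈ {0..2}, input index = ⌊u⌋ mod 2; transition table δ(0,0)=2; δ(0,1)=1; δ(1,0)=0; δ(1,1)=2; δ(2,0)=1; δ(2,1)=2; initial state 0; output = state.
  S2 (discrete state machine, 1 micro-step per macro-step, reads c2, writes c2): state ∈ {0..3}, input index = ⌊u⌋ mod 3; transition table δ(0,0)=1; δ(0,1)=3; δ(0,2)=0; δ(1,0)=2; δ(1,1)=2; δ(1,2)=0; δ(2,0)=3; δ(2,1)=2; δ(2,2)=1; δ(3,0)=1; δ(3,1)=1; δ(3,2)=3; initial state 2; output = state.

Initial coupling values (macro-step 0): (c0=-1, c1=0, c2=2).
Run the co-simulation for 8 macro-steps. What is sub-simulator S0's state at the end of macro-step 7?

S0 state at macro-step 7 = 423/128

macro 1: S0 reads c2=2 → after 1×micro: 3/2; S1 reads c0=-1 → after 2×micro: 2; S2 reads c2=2 → after 1×micro: 1 ⇒ (c0=3/2, c1=2, c2=1)
macro 2: S0 reads c2=1 → after 1×micro: 7/4; S1 reads c0=3/2 → after 2×micro: 2; S2 reads c2=1 → after 1×micro: 2 ⇒ (c0=7/4, c1=2, c2=2)
macro 3: S0 reads c2=2 → after 1×micro: 23/8; S1 reads c0=7/4 → after 2×micro: 2; S2 reads c2=2 → after 1×micro: 1 ⇒ (c0=23/8, c1=2, c2=1)
macro 4: S0 reads c2=1 → after 1×micro: 39/16; S1 reads c0=23/8 → after 2×micro: 0; S2 reads c2=1 → after 1×micro: 2 ⇒ (c0=39/16, c1=0, c2=2)
macro 5: S0 reads c2=2 → after 1×micro: 103/32; S1 reads c0=39/16 → after 2×micro: 1; S2 reads c2=2 → after 1×micro: 1 ⇒ (c0=103/32, c1=1, c2=1)
macro 6: S0 reads c2=1 → after 1×micro: 167/64; S1 reads c0=103/32 → after 2×micro: 2; S2 reads c2=1 → after 1×micro: 2 ⇒ (c0=167/64, c1=2, c2=2)
macro 7: S0 reads c2=2 → after 1×micro: 423/128; S1 reads c0=167/64 → after 2×micro: 0; S2 reads c2=2 → after 1×micro: 1 ⇒ (c0=423/128, c1=0, c2=1)
macro 8: S0 reads c2=1 → after 1×micro: 679/256; S1 reads c0=423/128 → after 2×micro: 2; S2 reads c2=1 → after 1×micro: 2 ⇒ (c0=679/256, c1=2, c2=2)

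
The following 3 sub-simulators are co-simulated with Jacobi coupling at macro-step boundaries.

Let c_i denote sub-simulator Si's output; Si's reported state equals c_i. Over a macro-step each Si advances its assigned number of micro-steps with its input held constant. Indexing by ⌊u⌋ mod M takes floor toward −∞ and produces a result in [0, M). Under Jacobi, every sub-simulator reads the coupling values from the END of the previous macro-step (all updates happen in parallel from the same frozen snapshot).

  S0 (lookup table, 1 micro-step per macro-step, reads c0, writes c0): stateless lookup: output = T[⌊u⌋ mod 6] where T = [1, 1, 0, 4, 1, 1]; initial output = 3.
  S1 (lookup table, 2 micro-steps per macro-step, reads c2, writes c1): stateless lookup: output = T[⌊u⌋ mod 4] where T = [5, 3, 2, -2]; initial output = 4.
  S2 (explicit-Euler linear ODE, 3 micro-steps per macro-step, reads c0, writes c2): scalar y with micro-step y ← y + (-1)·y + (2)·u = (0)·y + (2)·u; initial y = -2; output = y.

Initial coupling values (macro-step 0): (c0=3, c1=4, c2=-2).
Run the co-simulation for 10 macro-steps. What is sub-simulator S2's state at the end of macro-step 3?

S2 state at macro-step 3 = 2

macro 1: S0 reads c0=3 → after 1×micro: 4; S1 reads c2=-2 → after 2×micro: 2; S2 reads c0=3 → after 3×micro: 6 ⇒ (c0=4, c1=2, c2=6)
macro 2: S0 reads c0=4 → after 1×micro: 1; S1 reads c2=6 → after 2×micro: 2; S2 reads c0=4 → after 3×micro: 8 ⇒ (c0=1, c1=2, c2=8)
macro 3: S0 reads c0=1 → after 1×micro: 1; S1 reads c2=8 → after 2×micro: 5; S2 reads c0=1 → after 3×micro: 2 ⇒ (c0=1, c1=5, c2=2)
macro 4: S0 reads c0=1 → after 1×micro: 1; S1 reads c2=2 → after 2×micro: 2; S2 reads c0=1 → after 3×micro: 2 ⇒ (c0=1, c1=2, c2=2)
macro 5: S0 reads c0=1 → after 1×micro: 1; S1 reads c2=2 → after 2×micro: 2; S2 reads c0=1 → after 3×micro: 2 ⇒ (c0=1, c1=2, c2=2)
macro 6: S0 reads c0=1 → after 1×micro: 1; S1 reads c2=2 → after 2×micro: 2; S2 reads c0=1 → after 3×micro: 2 ⇒ (c0=1, c1=2, c2=2)
macro 7: S0 reads c0=1 → after 1×micro: 1; S1 reads c2=2 → after 2×micro: 2; S2 reads c0=1 → after 3×micro: 2 ⇒ (c0=1, c1=2, c2=2)
macro 8: S0 reads c0=1 → after 1×micro: 1; S1 reads c2=2 → after 2×micro: 2; S2 reads c0=1 → after 3×micro: 2 ⇒ (c0=1, c1=2, c2=2)
macro 9: S0 reads c0=1 → after 1×micro: 1; S1 reads c2=2 → after 2×micro: 2; S2 reads c0=1 → after 3×micro: 2 ⇒ (c0=1, c1=2, c2=2)
macro 10: S0 reads c0=1 → after 1×micro: 1; S1 reads c2=2 → after 2×micro: 2; S2 reads c0=1 → after 3×micro: 2 ⇒ (c0=1, c1=2, c2=2)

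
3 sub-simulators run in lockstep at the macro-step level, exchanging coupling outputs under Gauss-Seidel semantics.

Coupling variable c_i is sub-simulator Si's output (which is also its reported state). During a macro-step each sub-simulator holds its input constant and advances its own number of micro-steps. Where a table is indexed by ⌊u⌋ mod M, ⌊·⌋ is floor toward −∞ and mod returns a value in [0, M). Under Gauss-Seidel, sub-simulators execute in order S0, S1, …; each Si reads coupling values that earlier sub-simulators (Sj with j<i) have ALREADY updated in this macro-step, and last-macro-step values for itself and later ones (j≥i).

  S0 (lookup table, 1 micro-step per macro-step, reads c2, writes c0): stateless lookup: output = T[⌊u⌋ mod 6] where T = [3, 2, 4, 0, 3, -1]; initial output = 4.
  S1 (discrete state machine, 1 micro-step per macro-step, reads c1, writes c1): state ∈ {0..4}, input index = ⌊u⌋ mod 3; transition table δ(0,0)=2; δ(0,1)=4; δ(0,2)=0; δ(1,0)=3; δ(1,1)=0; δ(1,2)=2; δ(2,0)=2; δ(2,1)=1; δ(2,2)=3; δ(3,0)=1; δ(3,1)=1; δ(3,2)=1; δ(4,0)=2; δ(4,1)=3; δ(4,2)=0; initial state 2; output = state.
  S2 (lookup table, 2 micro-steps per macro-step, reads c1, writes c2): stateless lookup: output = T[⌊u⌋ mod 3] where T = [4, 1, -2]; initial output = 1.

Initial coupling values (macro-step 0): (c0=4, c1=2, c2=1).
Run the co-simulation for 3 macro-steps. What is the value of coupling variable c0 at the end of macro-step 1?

c0 at macro-step 1 = 2

macro 1: S0 reads c2=1 → after 1×micro: 2; S1 reads c1=2 → after 1×micro: 3; S2 reads c1=3 → after 2×micro: 4 ⇒ (c0=2, c1=3, c2=4)
macro 2: S0 reads c2=4 → after 1×micro: 3; S1 reads c1=3 → after 1×micro: 1; S2 reads c1=1 → after 2×micro: 1 ⇒ (c0=3, c1=1, c2=1)
macro 3: S0 reads c2=1 → after 1×micro: 2; S1 reads c1=1 → after 1×micro: 0; S2 reads c1=0 → after 2×micro: 4 ⇒ (c0=2, c1=0, c2=4)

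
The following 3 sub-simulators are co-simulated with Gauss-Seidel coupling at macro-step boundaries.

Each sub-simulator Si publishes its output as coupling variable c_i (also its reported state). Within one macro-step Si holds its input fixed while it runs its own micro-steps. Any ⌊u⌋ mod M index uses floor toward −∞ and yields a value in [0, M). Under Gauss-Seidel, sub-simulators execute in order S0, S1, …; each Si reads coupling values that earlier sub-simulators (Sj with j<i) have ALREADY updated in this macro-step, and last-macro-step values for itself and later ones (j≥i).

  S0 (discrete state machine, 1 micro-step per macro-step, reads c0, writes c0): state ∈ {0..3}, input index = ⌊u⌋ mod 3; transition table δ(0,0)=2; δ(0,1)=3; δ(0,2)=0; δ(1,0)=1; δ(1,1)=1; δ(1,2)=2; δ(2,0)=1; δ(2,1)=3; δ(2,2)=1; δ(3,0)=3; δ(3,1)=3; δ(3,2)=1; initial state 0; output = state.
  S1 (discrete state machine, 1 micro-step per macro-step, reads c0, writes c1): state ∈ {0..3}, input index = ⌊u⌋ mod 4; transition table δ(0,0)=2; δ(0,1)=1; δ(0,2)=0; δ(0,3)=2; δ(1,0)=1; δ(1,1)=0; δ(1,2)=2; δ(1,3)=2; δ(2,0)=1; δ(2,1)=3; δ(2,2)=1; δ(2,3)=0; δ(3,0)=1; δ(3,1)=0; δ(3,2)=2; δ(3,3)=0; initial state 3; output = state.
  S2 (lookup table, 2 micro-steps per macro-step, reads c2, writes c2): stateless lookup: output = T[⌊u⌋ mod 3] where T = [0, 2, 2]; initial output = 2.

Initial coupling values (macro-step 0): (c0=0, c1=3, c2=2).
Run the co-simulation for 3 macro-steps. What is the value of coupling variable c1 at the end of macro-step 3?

c1 at macro-step 3 = 0

macro 1: S0 reads c0=0 → after 1×micro: 2; S1 reads c0=2 → after 1×micro: 2; S2 reads c2=2 → after 2×micro: 2 ⇒ (c0=2, c1=2, c2=2)
macro 2: S0 reads c0=2 → after 1×micro: 1; S1 reads c0=1 → after 1×micro: 3; S2 reads c2=2 → after 2×micro: 2 ⇒ (c0=1, c1=3, c2=2)
macro 3: S0 reads c0=1 → after 1×micro: 1; S1 reads c0=1 → after 1×micro: 0; S2 reads c2=2 → after 2×micro: 2 ⇒ (c0=1, c1=0, c2=2)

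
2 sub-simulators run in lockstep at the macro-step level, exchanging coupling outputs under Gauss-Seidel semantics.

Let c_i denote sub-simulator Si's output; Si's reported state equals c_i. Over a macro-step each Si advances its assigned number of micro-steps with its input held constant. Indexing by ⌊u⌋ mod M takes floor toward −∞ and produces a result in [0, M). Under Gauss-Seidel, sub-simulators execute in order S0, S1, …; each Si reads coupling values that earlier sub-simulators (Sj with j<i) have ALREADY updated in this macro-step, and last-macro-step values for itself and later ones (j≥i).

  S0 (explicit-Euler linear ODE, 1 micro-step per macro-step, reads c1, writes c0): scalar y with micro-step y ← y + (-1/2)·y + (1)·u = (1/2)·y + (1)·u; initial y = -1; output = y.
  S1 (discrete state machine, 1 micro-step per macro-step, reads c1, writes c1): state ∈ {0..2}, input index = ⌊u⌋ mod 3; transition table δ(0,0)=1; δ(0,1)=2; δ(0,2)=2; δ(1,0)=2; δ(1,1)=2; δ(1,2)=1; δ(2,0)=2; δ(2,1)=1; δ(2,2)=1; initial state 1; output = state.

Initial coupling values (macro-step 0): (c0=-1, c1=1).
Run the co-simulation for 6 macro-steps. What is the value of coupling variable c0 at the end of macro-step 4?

macro 1: S0 reads c1=1 → after 1×micro: 1/2; S1 reads c1=1 → after 1×micro: 2 ⇒ (c0=1/2, c1=2)
macro 2: S0 reads c1=2 → after 1×micro: 9/4; S1 reads c1=2 → after 1×micro: 1 ⇒ (c0=9/4, c1=1)
macro 3: S0 reads c1=1 → after 1×micro: 17/8; S1 reads c1=1 → after 1×micro: 2 ⇒ (c0=17/8, c1=2)
macro 4: S0 reads c1=2 → after 1×micro: 49/16; S1 reads c1=2 → after 1×micro: 1 ⇒ (c0=49/16, c1=1)
macro 5: S0 reads c1=1 → after 1×micro: 81/32; S1 reads c1=1 → after 1×micro: 2 ⇒ (c0=81/32, c1=2)
macro 6: S0 reads c1=2 → after 1×micro: 209/64; S1 reads c1=2 → after 1×micro: 1 ⇒ (c0=209/64, c1=1)

c0 at macro-step 4 = 49/16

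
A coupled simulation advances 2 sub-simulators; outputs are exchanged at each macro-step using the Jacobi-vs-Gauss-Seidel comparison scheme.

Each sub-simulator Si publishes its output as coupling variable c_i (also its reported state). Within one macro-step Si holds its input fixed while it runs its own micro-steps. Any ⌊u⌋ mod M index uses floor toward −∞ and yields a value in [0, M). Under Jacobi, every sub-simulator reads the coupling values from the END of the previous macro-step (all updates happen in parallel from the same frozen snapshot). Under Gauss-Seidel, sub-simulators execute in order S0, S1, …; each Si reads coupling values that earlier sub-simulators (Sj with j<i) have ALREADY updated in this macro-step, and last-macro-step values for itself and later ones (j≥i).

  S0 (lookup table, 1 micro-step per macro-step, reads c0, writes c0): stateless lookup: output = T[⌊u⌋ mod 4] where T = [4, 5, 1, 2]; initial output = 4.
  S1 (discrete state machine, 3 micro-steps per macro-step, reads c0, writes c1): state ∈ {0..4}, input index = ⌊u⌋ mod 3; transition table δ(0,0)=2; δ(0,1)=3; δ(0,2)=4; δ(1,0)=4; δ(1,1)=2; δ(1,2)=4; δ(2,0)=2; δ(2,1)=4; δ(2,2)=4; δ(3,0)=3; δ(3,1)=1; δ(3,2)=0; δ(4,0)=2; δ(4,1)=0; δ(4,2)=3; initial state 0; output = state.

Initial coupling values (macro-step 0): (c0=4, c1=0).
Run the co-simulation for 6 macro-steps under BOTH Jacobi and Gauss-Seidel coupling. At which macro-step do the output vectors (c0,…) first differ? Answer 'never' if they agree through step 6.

first divergence at macro-step: never

[Jacobi] macro 1: S0 reads c0=4 → after 1×micro: 4; S1 reads c0=4 → after 3×micro: 2 ⇒ (c0=4, c1=2)
[Jacobi] macro 2: S0 reads c0=4 → after 1×micro: 4; S1 reads c0=4 → after 3×micro: 3 ⇒ (c0=4, c1=3)
[Jacobi] macro 3: S0 reads c0=4 → after 1×micro: 4; S1 reads c0=4 → after 3×micro: 4 ⇒ (c0=4, c1=4)
[Jacobi] macro 4: S0 reads c0=4 → after 1×micro: 4; S1 reads c0=4 → after 3×micro: 1 ⇒ (c0=4, c1=1)
[Jacobi] macro 5: S0 reads c0=4 → after 1×micro: 4; S1 reads c0=4 → after 3×micro: 0 ⇒ (c0=4, c1=0)
[Jacobi] macro 6: S0 reads c0=4 → after 1×micro: 4; S1 reads c0=4 → after 3×micro: 2 ⇒ (c0=4, c1=2)
[Gauss-Seidel] macro 1: S0 reads c0=4 → after 1×micro: 4; S1 reads c0=4 → after 3×micro: 2 ⇒ (c0=4, c1=2)
[Gauss-Seidel] macro 2: S0 reads c0=4 → after 1×micro: 4; S1 reads c0=4 → after 3×micro: 3 ⇒ (c0=4, c1=3)
[Gauss-Seidel] macro 3: S0 reads c0=4 → after 1×micro: 4; S1 reads c0=4 → after 3×micro: 4 ⇒ (c0=4, c1=4)
[Gauss-Seidel] macro 4: S0 reads c0=4 → after 1×micro: 4; S1 reads c0=4 → after 3×micro: 1 ⇒ (c0=4, c1=1)
[Gauss-Seidel] macro 5: S0 reads c0=4 → after 1×micro: 4; S1 reads c0=4 → after 3×micro: 0 ⇒ (c0=4, c1=0)
[Gauss-Seidel] macro 6: S0 reads c0=4 → after 1×micro: 4; S1 reads c0=4 → after 3×micro: 2 ⇒ (c0=4, c1=2)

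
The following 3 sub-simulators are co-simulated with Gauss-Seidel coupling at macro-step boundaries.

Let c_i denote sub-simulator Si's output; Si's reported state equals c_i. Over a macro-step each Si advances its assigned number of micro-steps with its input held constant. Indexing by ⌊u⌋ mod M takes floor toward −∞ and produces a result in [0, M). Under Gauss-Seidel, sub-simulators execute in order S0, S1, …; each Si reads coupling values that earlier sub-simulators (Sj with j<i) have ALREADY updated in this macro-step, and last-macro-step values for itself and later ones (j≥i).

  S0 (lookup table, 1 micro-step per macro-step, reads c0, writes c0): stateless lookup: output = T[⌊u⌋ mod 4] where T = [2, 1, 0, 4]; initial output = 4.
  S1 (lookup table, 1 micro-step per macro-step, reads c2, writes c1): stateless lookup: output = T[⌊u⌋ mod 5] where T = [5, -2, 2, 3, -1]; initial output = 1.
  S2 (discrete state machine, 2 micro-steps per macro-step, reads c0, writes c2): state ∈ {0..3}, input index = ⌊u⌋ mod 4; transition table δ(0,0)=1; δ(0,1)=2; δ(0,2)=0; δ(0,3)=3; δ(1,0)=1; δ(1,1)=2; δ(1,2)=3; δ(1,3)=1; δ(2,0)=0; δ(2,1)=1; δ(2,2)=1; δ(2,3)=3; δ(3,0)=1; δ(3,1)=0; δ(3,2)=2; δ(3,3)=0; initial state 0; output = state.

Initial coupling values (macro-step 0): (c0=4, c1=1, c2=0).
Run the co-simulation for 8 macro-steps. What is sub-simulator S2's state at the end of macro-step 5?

macro 1: S0 reads c0=4 → after 1×micro: 2; S1 reads c2=0 → after 1×micro: 5; S2 reads c0=2 → after 2×micro: 0 ⇒ (c0=2, c1=5, c2=0)
macro 2: S0 reads c0=2 → after 1×micro: 0; S1 reads c2=0 → after 1×micro: 5; S2 reads c0=0 → after 2×micro: 1 ⇒ (c0=0, c1=5, c2=1)
macro 3: S0 reads c0=0 → after 1×micro: 2; S1 reads c2=1 → after 1×micro: -2; S2 reads c0=2 → after 2×micro: 2 ⇒ (c0=2, c1=-2, c2=2)
macro 4: S0 reads c0=2 → after 1×micro: 0; S1 reads c2=2 → after 1×micro: 2; S2 reads c0=0 → after 2×micro: 1 ⇒ (c0=0, c1=2, c2=1)
macro 5: S0 reads c0=0 → after 1×micro: 2; S1 reads c2=1 → after 1×micro: -2; S2 reads c0=2 → after 2×micro: 2 ⇒ (c0=2, c1=-2, c2=2)
macro 6: S0 reads c0=2 → after 1×micro: 0; S1 reads c2=2 → after 1×micro: 2; S2 reads c0=0 → after 2×micro: 1 ⇒ (c0=0, c1=2, c2=1)
macro 7: S0 reads c0=0 → after 1×micro: 2; S1 reads c2=1 → after 1×micro: -2; S2 reads c0=2 → after 2×micro: 2 ⇒ (c0=2, c1=-2, c2=2)
macro 8: S0 reads c0=2 → after 1×micro: 0; S1 reads c2=2 → after 1×micro: 2; S2 reads c0=0 → after 2×micro: 1 ⇒ (c0=0, c1=2, c2=1)

S2 state at macro-step 5 = 2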